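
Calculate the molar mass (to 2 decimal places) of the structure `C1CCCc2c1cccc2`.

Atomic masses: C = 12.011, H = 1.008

132.21

Molecular formula: C10H12.
M = 10×12.011 + 12×1.008 = 132.21 g/mol.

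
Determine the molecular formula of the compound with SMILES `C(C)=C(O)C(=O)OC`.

C5H8O3

Heavy atoms from the SMILES: 5 C, 3 O.
Implicit hydrogens by atom environment:
  2 × C: 3 H each → 6
  2 × C: no H
  2 × O: no H
  1 × C: 1 H
  1 × O: 1 H
  Total hydrogens = 8.
Molecular formula: C5H8O3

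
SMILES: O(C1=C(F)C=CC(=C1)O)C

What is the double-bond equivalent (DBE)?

Molecular formula from the SMILES: C7H7FO2.
DoU = (2C + 2 + N − H − X)/2 = (2·7 + 2 + 0 − 7 − 1)/2 = 8/2 = 4.
(Structurally: 1 ring(s) + 3 π bond(s) = 4.)

4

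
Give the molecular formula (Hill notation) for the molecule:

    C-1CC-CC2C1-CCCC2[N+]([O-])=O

C10H17NO2

Heavy atoms from the SMILES: 10 C, 1 N, 2 O.
Implicit hydrogens by atom environment:
  7 × C: 2 H each → 14
  3 × C: 1 H each → 3
  1 × N (charge +1): no H
  1 × O: no H
  1 × O (charge -1): no H
  Total hydrogens = 17.
Molecular formula: C10H17NO2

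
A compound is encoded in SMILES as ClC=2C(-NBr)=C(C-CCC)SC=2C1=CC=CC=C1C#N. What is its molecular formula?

Heavy atoms from the SMILES: 1 Br, 15 C, 1 Cl, 2 N, 1 S.
Implicit hydrogens by atom environment:
  6 × C (aromatic): no H
  4 × C (aromatic): 1 H each → 4
  3 × C: 2 H each → 6
  1 × Br: no H
  1 × C: 3 H
  1 × C: no H
  1 × Cl: no H
  1 × N: 1 H
  1 × N: no H
  1 × S (aromatic): no H
  Total hydrogens = 14.
Molecular formula: C15H14BrClN2S

C15H14BrClN2S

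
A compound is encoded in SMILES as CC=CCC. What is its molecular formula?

C5H10

Heavy atoms from the SMILES: 5 C.
Implicit hydrogens by atom environment:
  2 × C: 3 H each → 6
  2 × C: 1 H each → 2
  1 × C: 2 H
  Total hydrogens = 10.
Molecular formula: C5H10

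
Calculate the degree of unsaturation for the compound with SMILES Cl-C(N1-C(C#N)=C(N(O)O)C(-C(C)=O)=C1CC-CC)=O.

7

Molecular formula from the SMILES: C12H14ClN3O4.
DoU = (2C + 2 + N − H − X)/2 = (2·12 + 2 + 3 − 14 − 1)/2 = 14/2 = 7.
(Structurally: 1 ring(s) + 6 π bond(s) = 7.)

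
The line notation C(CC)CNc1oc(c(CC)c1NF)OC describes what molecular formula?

Heavy atoms from the SMILES: 11 C, 1 F, 2 N, 2 O.
Implicit hydrogens by atom environment:
  4 × C: 2 H each → 8
  4 × C (aromatic): no H
  3 × C: 3 H each → 9
  2 × N: 1 H each → 2
  1 × F: no H
  1 × O (aromatic): no H
  1 × O: no H
  Total hydrogens = 19.
Molecular formula: C11H19FN2O2

C11H19FN2O2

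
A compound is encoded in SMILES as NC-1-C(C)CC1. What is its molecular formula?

Heavy atoms from the SMILES: 5 C, 1 N.
Implicit hydrogens by atom environment:
  2 × C: 2 H each → 4
  2 × C: 1 H each → 2
  1 × C: 3 H
  1 × N: 2 H
  Total hydrogens = 11.
Molecular formula: C5H11N

C5H11N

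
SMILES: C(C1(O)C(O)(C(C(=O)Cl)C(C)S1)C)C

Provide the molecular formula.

C9H15ClO3S

Heavy atoms from the SMILES: 9 C, 1 Cl, 3 O, 1 S.
Implicit hydrogens by atom environment:
  3 × C: 3 H each → 9
  3 × C: no H
  2 × C: 1 H each → 2
  2 × O: 1 H each → 2
  1 × C: 2 H
  1 × Cl: no H
  1 × O: no H
  1 × S: no H
  Total hydrogens = 15.
Molecular formula: C9H15ClO3S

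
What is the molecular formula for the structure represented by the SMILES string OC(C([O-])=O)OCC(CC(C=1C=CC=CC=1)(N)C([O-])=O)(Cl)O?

[C13H14ClNO7]2-

Heavy atoms from the SMILES: 13 C, 1 Cl, 1 N, 7 O.
Implicit hydrogens by atom environment:
  5 × C (aromatic): 1 H each → 5
  4 × C: no H
  3 × O: no H
  2 × C: 2 H each → 4
  2 × O: 1 H each → 2
  2 × O (charge -1): no H
  1 × C: 1 H
  1 × C (aromatic): no H
  1 × Cl: no H
  1 × N: 2 H
  Total hydrogens = 14.
Net charge -2.
Molecular formula: [C13H14ClNO7]2-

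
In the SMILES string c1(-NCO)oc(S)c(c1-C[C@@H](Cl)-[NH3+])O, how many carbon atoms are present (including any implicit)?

The symbol for carbon appears 7 times in the SMILES. Lowercase c denotes aromatic carbon and counts toward C.

7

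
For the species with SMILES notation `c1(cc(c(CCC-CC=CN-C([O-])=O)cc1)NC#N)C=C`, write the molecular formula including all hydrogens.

C16H18N3O2-

Heavy atoms from the SMILES: 16 C, 3 N, 2 O.
Implicit hydrogens by atom environment:
  5 × C: 2 H each → 10
  3 × C (aromatic): 1 H each → 3
  3 × C: 1 H each → 3
  3 × C (aromatic): no H
  2 × C: no H
  2 × N: 1 H each → 2
  1 × N: no H
  1 × O: no H
  1 × O (charge -1): no H
  Total hydrogens = 18.
Net charge -1.
Molecular formula: C16H18N3O2-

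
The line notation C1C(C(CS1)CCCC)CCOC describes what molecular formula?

Heavy atoms from the SMILES: 11 C, 1 O, 1 S.
Implicit hydrogens by atom environment:
  7 × C: 2 H each → 14
  2 × C: 3 H each → 6
  2 × C: 1 H each → 2
  1 × O: no H
  1 × S: no H
  Total hydrogens = 22.
Molecular formula: C11H22OS

C11H22OS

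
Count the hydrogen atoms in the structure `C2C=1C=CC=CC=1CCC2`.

12

Hydrogens are implicit in SMILES; fill each atom to its normal valence:
  4 × C: 2 H each → 8
  4 × C (aromatic): 1 H each → 4
  2 × C (aromatic): no H
  Total hydrogens = 12.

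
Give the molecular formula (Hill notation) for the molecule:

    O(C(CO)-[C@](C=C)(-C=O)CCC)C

C10H18O3

Heavy atoms from the SMILES: 10 C, 3 O.
Implicit hydrogens by atom environment:
  4 × C: 2 H each → 8
  3 × C: 1 H each → 3
  2 × C: 3 H each → 6
  2 × O: no H
  1 × C: no H
  1 × O: 1 H
  Total hydrogens = 18.
Molecular formula: C10H18O3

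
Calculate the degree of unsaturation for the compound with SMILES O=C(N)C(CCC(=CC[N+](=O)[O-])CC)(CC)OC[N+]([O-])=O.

4

Molecular formula from the SMILES: C12H21N3O6.
DoU = (2C + 2 + N − H − X)/2 = (2·12 + 2 + 3 − 21 − 0)/2 = 8/2 = 4.
(Structurally: 0 ring(s) + 4 π bond(s) = 4.)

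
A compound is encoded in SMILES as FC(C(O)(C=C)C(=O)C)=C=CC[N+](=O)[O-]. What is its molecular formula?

C9H10FNO4

Heavy atoms from the SMILES: 9 C, 1 F, 1 N, 4 O.
Implicit hydrogens by atom environment:
  4 × C: no H
  2 × C: 2 H each → 4
  2 × C: 1 H each → 2
  2 × O: no H
  1 × C: 3 H
  1 × F: no H
  1 × N (charge +1): no H
  1 × O: 1 H
  1 × O (charge -1): no H
  Total hydrogens = 10.
Molecular formula: C9H10FNO4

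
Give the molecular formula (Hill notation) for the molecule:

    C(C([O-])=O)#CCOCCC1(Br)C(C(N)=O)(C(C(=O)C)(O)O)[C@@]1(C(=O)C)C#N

C16H16BrN2O8-

Heavy atoms from the SMILES: 1 Br, 16 C, 2 N, 8 O.
Implicit hydrogens by atom environment:
  11 × C: no H
  5 × O: no H
  3 × C: 2 H each → 6
  2 × C: 3 H each → 6
  2 × O: 1 H each → 2
  1 × Br: no H
  1 × N: 2 H
  1 × N: no H
  1 × O (charge -1): no H
  Total hydrogens = 16.
Net charge -1.
Molecular formula: C16H16BrN2O8-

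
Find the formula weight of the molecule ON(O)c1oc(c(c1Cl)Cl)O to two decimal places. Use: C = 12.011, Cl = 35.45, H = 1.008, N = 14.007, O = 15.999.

Molecular formula: C4H3Cl2NO4.
M = 4×12.011 + 2×35.45 + 3×1.008 + 1×14.007 + 4×15.999 = 199.97 g/mol.

199.97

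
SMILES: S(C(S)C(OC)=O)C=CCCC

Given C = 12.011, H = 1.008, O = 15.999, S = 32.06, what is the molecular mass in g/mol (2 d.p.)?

206.32

Molecular formula: C8H14O2S2.
M = 8×12.011 + 14×1.008 + 2×15.999 + 2×32.06 = 206.32 g/mol.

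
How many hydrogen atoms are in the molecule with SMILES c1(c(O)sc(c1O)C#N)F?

2

Hydrogens are implicit in SMILES; fill each atom to its normal valence:
  4 × C (aromatic): no H
  2 × O: 1 H each → 2
  1 × C: no H
  1 × F: no H
  1 × N: no H
  1 × S (aromatic): no H
  Total hydrogens = 2.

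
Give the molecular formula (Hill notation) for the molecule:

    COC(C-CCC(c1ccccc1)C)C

Heavy atoms from the SMILES: 14 C, 1 O.
Implicit hydrogens by atom environment:
  5 × C (aromatic): 1 H each → 5
  3 × C: 3 H each → 9
  3 × C: 2 H each → 6
  2 × C: 1 H each → 2
  1 × C (aromatic): no H
  1 × O: no H
  Total hydrogens = 22.
Molecular formula: C14H22O

C14H22O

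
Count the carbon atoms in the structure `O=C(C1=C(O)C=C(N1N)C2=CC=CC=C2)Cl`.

11

The symbol for carbon appears 11 times in the SMILES. (Cl is a single chlorine, not C + l.)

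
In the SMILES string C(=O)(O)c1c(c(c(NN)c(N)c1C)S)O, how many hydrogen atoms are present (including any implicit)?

11

Hydrogens are implicit in SMILES; fill each atom to its normal valence:
  6 × C (aromatic): no H
  2 × N: 2 H each → 4
  2 × O: 1 H each → 2
  1 × C: 3 H
  1 × C: no H
  1 × N: 1 H
  1 × O: no H
  1 × S: 1 H
  Total hydrogens = 11.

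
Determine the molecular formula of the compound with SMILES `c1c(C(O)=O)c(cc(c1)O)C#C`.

C9H6O3

Heavy atoms from the SMILES: 9 C, 3 O.
Implicit hydrogens by atom environment:
  3 × C (aromatic): 1 H each → 3
  3 × C (aromatic): no H
  2 × C: no H
  2 × O: 1 H each → 2
  1 × C: 1 H
  1 × O: no H
  Total hydrogens = 6.
Molecular formula: C9H6O3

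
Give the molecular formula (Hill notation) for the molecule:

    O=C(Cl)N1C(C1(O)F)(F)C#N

C4HClF2N2O2

Heavy atoms from the SMILES: 4 C, 1 Cl, 2 F, 2 N, 2 O.
Implicit hydrogens by atom environment:
  4 × C: no H
  2 × F: no H
  2 × N: no H
  1 × Cl: no H
  1 × O: 1 H
  1 × O: no H
  Total hydrogens = 1.
Molecular formula: C4HClF2N2O2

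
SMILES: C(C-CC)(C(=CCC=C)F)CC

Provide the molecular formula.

C11H19F

Heavy atoms from the SMILES: 11 C, 1 F.
Implicit hydrogens by atom environment:
  5 × C: 2 H each → 10
  3 × C: 1 H each → 3
  2 × C: 3 H each → 6
  1 × C: no H
  1 × F: no H
  Total hydrogens = 19.
Molecular formula: C11H19F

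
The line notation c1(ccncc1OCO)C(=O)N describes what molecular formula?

Heavy atoms from the SMILES: 7 C, 2 N, 3 O.
Implicit hydrogens by atom environment:
  3 × C (aromatic): 1 H each → 3
  2 × C (aromatic): no H
  2 × O: no H
  1 × C: 2 H
  1 × C: no H
  1 × N: 2 H
  1 × N (aromatic): no H
  1 × O: 1 H
  Total hydrogens = 8.
Molecular formula: C7H8N2O3

C7H8N2O3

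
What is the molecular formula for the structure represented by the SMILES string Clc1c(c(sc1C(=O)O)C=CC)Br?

C8H6BrClO2S

Heavy atoms from the SMILES: 1 Br, 8 C, 1 Cl, 2 O, 1 S.
Implicit hydrogens by atom environment:
  4 × C (aromatic): no H
  2 × C: 1 H each → 2
  1 × Br: no H
  1 × C: 3 H
  1 × C: no H
  1 × Cl: no H
  1 × O: 1 H
  1 × O: no H
  1 × S (aromatic): no H
  Total hydrogens = 6.
Molecular formula: C8H6BrClO2S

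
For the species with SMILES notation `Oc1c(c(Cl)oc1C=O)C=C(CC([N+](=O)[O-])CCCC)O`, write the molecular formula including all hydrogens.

Heavy atoms from the SMILES: 13 C, 1 Cl, 1 N, 6 O.
Implicit hydrogens by atom environment:
  4 × C: 2 H each → 8
  4 × C (aromatic): no H
  3 × C: 1 H each → 3
  2 × O: 1 H each → 2
  2 × O: no H
  1 × C: 3 H
  1 × C: no H
  1 × Cl: no H
  1 × N (charge +1): no H
  1 × O (aromatic): no H
  1 × O (charge -1): no H
  Total hydrogens = 16.
Molecular formula: C13H16ClNO6

C13H16ClNO6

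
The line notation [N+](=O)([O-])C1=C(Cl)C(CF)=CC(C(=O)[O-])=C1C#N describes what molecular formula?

Heavy atoms from the SMILES: 9 C, 1 Cl, 1 F, 2 N, 4 O.
Implicit hydrogens by atom environment:
  5 × C (aromatic): no H
  2 × C: no H
  2 × O: no H
  2 × O (charge -1): no H
  1 × C: 2 H
  1 × C (aromatic): 1 H
  1 × Cl: no H
  1 × F: no H
  1 × N: no H
  1 × N (charge +1): no H
  Total hydrogens = 3.
Net charge -1.
Molecular formula: C9H3ClFN2O4-

C9H3ClFN2O4-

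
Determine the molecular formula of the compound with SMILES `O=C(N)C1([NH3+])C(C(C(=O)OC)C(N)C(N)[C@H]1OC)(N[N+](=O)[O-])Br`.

C10H20BrN6O6+

Heavy atoms from the SMILES: 1 Br, 10 C, 6 N, 6 O.
Implicit hydrogens by atom environment:
  5 × O: no H
  4 × C: 1 H each → 4
  4 × C: no H
  3 × N: 2 H each → 6
  2 × C: 3 H each → 6
  1 × Br: no H
  1 × N (charge +1): 3 H
  1 × N: 1 H
  1 × N (charge +1): no H
  1 × O (charge -1): no H
  Total hydrogens = 20.
Net charge +1.
Molecular formula: C10H20BrN6O6+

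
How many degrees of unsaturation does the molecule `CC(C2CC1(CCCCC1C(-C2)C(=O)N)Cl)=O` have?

4

Molecular formula from the SMILES: C13H20ClNO2.
DoU = (2C + 2 + N − H − X)/2 = (2·13 + 2 + 1 − 20 − 1)/2 = 8/2 = 4.
(Structurally: 2 ring(s) + 2 π bond(s) = 4.)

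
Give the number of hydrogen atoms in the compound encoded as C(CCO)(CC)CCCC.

Hydrogens are implicit in SMILES; fill each atom to its normal valence:
  6 × C: 2 H each → 12
  2 × C: 3 H each → 6
  1 × C: 1 H
  1 × O: 1 H
  Total hydrogens = 20.

20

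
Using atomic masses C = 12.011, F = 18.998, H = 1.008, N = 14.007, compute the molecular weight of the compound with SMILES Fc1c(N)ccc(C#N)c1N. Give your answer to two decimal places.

151.14

Molecular formula: C7H6FN3.
M = 7×12.011 + 1×18.998 + 6×1.008 + 3×14.007 = 151.14 g/mol.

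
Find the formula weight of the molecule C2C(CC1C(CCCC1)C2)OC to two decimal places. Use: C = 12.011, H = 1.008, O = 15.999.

Molecular formula: C11H20O.
M = 11×12.011 + 20×1.008 + 1×15.999 = 168.28 g/mol.

168.28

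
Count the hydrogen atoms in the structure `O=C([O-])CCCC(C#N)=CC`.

10

Hydrogens are implicit in SMILES; fill each atom to its normal valence:
  3 × C: 2 H each → 6
  3 × C: no H
  1 × C: 3 H
  1 × C: 1 H
  1 × N: no H
  1 × O: no H
  1 × O (charge -1): no H
  Total hydrogens = 10.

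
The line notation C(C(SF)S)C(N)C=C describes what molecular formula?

C5H10FNS2

Heavy atoms from the SMILES: 5 C, 1 F, 1 N, 2 S.
Implicit hydrogens by atom environment:
  3 × C: 1 H each → 3
  2 × C: 2 H each → 4
  1 × F: no H
  1 × N: 2 H
  1 × S: 1 H
  1 × S: no H
  Total hydrogens = 10.
Molecular formula: C5H10FNS2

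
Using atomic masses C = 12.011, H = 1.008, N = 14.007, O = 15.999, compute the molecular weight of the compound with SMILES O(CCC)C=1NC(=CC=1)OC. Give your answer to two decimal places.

155.20

Molecular formula: C8H13NO2.
M = 8×12.011 + 13×1.008 + 1×14.007 + 2×15.999 = 155.20 g/mol.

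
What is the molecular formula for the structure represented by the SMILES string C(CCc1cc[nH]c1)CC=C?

Heavy atoms from the SMILES: 10 C, 1 N.
Implicit hydrogens by atom environment:
  5 × C: 2 H each → 10
  3 × C (aromatic): 1 H each → 3
  1 × C: 1 H
  1 × C (aromatic): no H
  1 × N (aromatic): 1 H
  Total hydrogens = 15.
Molecular formula: C10H15N

C10H15N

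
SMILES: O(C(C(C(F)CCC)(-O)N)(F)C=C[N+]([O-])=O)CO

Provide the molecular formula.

C9H16F2N2O5

Heavy atoms from the SMILES: 9 C, 2 F, 2 N, 5 O.
Implicit hydrogens by atom environment:
  3 × C: 2 H each → 6
  3 × C: 1 H each → 3
  2 × C: no H
  2 × F: no H
  2 × O: 1 H each → 2
  2 × O: no H
  1 × C: 3 H
  1 × N: 2 H
  1 × N (charge +1): no H
  1 × O (charge -1): no H
  Total hydrogens = 16.
Molecular formula: C9H16F2N2O5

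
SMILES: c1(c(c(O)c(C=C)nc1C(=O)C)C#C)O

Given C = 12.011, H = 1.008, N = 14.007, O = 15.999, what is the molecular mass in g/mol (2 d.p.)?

Molecular formula: C11H9NO3.
M = 11×12.011 + 9×1.008 + 1×14.007 + 3×15.999 = 203.20 g/mol.

203.20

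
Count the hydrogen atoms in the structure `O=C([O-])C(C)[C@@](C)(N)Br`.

9

Hydrogens are implicit in SMILES; fill each atom to its normal valence:
  2 × C: 3 H each → 6
  2 × C: no H
  1 × Br: no H
  1 × C: 1 H
  1 × N: 2 H
  1 × O: no H
  1 × O (charge -1): no H
  Total hydrogens = 9.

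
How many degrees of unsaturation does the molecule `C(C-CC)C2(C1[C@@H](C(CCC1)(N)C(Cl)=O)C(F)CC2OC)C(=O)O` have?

4

Molecular formula from the SMILES: C17H27ClFNO4.
DoU = (2C + 2 + N − H − X)/2 = (2·17 + 2 + 1 − 27 − 2)/2 = 8/2 = 4.
(Structurally: 2 ring(s) + 2 π bond(s) = 4.)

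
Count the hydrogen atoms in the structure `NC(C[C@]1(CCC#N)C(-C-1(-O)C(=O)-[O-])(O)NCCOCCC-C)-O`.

Hydrogens are implicit in SMILES; fill each atom to its normal valence:
  8 × C: 2 H each → 16
  5 × C: no H
  3 × O: 1 H each → 3
  2 × O: no H
  1 × C: 3 H
  1 × C: 1 H
  1 × N: 2 H
  1 × N: 1 H
  1 × N: no H
  1 × O (charge -1): no H
  Total hydrogens = 26.

26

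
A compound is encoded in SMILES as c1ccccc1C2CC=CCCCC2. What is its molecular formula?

Heavy atoms from the SMILES: 14 C.
Implicit hydrogens by atom environment:
  5 × C: 2 H each → 10
  5 × C (aromatic): 1 H each → 5
  3 × C: 1 H each → 3
  1 × C (aromatic): no H
  Total hydrogens = 18.
Molecular formula: C14H18

C14H18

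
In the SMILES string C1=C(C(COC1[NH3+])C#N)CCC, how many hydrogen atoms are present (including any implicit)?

Hydrogens are implicit in SMILES; fill each atom to its normal valence:
  3 × C: 2 H each → 6
  3 × C: 1 H each → 3
  2 × C: no H
  1 × C: 3 H
  1 × N (charge +1): 3 H
  1 × N: no H
  1 × O: no H
  Total hydrogens = 15.

15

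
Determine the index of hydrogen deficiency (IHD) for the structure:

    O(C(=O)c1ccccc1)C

5

Molecular formula from the SMILES: C8H8O2.
DoU = (2C + 2 + N − H − X)/2 = (2·8 + 2 + 0 − 8 − 0)/2 = 10/2 = 5.
(Structurally: 1 ring(s) + 4 π bond(s) = 5.)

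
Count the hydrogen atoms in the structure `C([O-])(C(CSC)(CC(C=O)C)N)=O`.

14

Hydrogens are implicit in SMILES; fill each atom to its normal valence:
  2 × C: 3 H each → 6
  2 × C: 2 H each → 4
  2 × C: 1 H each → 2
  2 × C: no H
  2 × O: no H
  1 × N: 2 H
  1 × O (charge -1): no H
  1 × S: no H
  Total hydrogens = 14.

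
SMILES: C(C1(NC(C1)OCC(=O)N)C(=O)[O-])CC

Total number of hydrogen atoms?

Hydrogens are implicit in SMILES; fill each atom to its normal valence:
  4 × C: 2 H each → 8
  3 × C: no H
  3 × O: no H
  1 × C: 3 H
  1 × C: 1 H
  1 × N: 2 H
  1 × N: 1 H
  1 × O (charge -1): no H
  Total hydrogens = 15.

15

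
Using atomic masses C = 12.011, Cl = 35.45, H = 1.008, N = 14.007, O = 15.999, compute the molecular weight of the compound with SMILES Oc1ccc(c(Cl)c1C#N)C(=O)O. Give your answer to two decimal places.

Molecular formula: C8H4ClNO3.
M = 8×12.011 + 1×35.45 + 4×1.008 + 1×14.007 + 3×15.999 = 197.57 g/mol.

197.57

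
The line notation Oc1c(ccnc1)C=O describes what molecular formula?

Heavy atoms from the SMILES: 6 C, 1 N, 2 O.
Implicit hydrogens by atom environment:
  3 × C (aromatic): 1 H each → 3
  2 × C (aromatic): no H
  1 × C: 1 H
  1 × N (aromatic): no H
  1 × O: 1 H
  1 × O: no H
  Total hydrogens = 5.
Molecular formula: C6H5NO2

C6H5NO2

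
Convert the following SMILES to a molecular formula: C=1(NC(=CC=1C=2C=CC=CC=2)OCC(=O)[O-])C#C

Heavy atoms from the SMILES: 14 C, 1 N, 3 O.
Implicit hydrogens by atom environment:
  6 × C (aromatic): 1 H each → 6
  4 × C (aromatic): no H
  2 × C: no H
  2 × O: no H
  1 × C: 2 H
  1 × C: 1 H
  1 × N (aromatic): 1 H
  1 × O (charge -1): no H
  Total hydrogens = 10.
Net charge -1.
Molecular formula: C14H10NO3-

C14H10NO3-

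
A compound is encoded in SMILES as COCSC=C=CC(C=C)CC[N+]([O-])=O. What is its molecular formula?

Heavy atoms from the SMILES: 10 C, 1 N, 3 O, 1 S.
Implicit hydrogens by atom environment:
  4 × C: 2 H each → 8
  4 × C: 1 H each → 4
  2 × O: no H
  1 × C: 3 H
  1 × C: no H
  1 × N (charge +1): no H
  1 × O (charge -1): no H
  1 × S: no H
  Total hydrogens = 15.
Molecular formula: C10H15NO3S

C10H15NO3S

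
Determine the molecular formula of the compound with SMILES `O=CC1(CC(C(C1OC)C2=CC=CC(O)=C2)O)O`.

C13H16O5

Heavy atoms from the SMILES: 13 C, 5 O.
Implicit hydrogens by atom environment:
  4 × C: 1 H each → 4
  4 × C (aromatic): 1 H each → 4
  3 × O: 1 H each → 3
  2 × C (aromatic): no H
  2 × O: no H
  1 × C: 3 H
  1 × C: 2 H
  1 × C: no H
  Total hydrogens = 16.
Molecular formula: C13H16O5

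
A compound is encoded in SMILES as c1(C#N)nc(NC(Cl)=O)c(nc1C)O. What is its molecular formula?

C7H5ClN4O2

Heavy atoms from the SMILES: 7 C, 1 Cl, 4 N, 2 O.
Implicit hydrogens by atom environment:
  4 × C (aromatic): no H
  2 × C: no H
  2 × N (aromatic): no H
  1 × C: 3 H
  1 × Cl: no H
  1 × N: 1 H
  1 × N: no H
  1 × O: 1 H
  1 × O: no H
  Total hydrogens = 5.
Molecular formula: C7H5ClN4O2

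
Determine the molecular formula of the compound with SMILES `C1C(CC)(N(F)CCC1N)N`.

Heavy atoms from the SMILES: 7 C, 1 F, 3 N.
Implicit hydrogens by atom environment:
  4 × C: 2 H each → 8
  2 × N: 2 H each → 4
  1 × C: 3 H
  1 × C: 1 H
  1 × C: no H
  1 × F: no H
  1 × N: no H
  Total hydrogens = 16.
Molecular formula: C7H16FN3

C7H16FN3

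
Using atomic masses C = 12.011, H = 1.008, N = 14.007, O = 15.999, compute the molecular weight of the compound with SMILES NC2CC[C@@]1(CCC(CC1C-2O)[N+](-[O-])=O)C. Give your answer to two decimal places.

Molecular formula: C11H20N2O3.
M = 11×12.011 + 20×1.008 + 2×14.007 + 3×15.999 = 228.29 g/mol.

228.29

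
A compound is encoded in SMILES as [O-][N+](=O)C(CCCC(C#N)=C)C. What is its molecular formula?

C8H12N2O2

Heavy atoms from the SMILES: 8 C, 2 N, 2 O.
Implicit hydrogens by atom environment:
  4 × C: 2 H each → 8
  2 × C: no H
  1 × C: 3 H
  1 × C: 1 H
  1 × N (charge +1): no H
  1 × N: no H
  1 × O: no H
  1 × O (charge -1): no H
  Total hydrogens = 12.
Molecular formula: C8H12N2O2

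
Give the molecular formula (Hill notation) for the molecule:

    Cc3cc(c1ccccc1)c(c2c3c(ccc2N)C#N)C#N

Heavy atoms from the SMILES: 19 C, 3 N.
Implicit hydrogens by atom environment:
  8 × C (aromatic): 1 H each → 8
  8 × C (aromatic): no H
  2 × C: no H
  2 × N: no H
  1 × C: 3 H
  1 × N: 2 H
  Total hydrogens = 13.
Molecular formula: C19H13N3

C19H13N3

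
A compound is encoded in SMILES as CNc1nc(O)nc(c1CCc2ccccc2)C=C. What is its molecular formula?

Heavy atoms from the SMILES: 15 C, 3 N, 1 O.
Implicit hydrogens by atom environment:
  5 × C (aromatic): 1 H each → 5
  5 × C (aromatic): no H
  3 × C: 2 H each → 6
  2 × N (aromatic): no H
  1 × C: 3 H
  1 × C: 1 H
  1 × N: 1 H
  1 × O: 1 H
  Total hydrogens = 17.
Molecular formula: C15H17N3O

C15H17N3O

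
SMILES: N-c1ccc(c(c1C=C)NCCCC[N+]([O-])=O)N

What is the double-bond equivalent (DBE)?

6

Molecular formula from the SMILES: C12H18N4O2.
DoU = (2C + 2 + N − H − X)/2 = (2·12 + 2 + 4 − 18 − 0)/2 = 12/2 = 6.
(Structurally: 1 ring(s) + 5 π bond(s) = 6.)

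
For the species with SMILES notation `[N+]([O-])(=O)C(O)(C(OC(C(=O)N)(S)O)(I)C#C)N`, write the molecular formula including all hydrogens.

Heavy atoms from the SMILES: 6 C, 1 I, 3 N, 6 O, 1 S.
Implicit hydrogens by atom environment:
  5 × C: no H
  3 × O: no H
  2 × N: 2 H each → 4
  2 × O: 1 H each → 2
  1 × C: 1 H
  1 × I: no H
  1 × N (charge +1): no H
  1 × O (charge -1): no H
  1 × S: 1 H
  Total hydrogens = 8.
Molecular formula: C6H8IN3O6S

C6H8IN3O6S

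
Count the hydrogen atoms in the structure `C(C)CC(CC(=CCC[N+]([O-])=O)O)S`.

Hydrogens are implicit in SMILES; fill each atom to its normal valence:
  5 × C: 2 H each → 10
  2 × C: 1 H each → 2
  1 × C: 3 H
  1 × C: no H
  1 × N (charge +1): no H
  1 × O: 1 H
  1 × O: no H
  1 × O (charge -1): no H
  1 × S: 1 H
  Total hydrogens = 17.

17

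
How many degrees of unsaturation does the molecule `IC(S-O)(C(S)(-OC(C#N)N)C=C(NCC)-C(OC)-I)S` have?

3

Molecular formula from the SMILES: C10H17I2N3O3S3.
DoU = (2C + 2 + N − H − X)/2 = (2·10 + 2 + 3 − 17 − 2)/2 = 6/2 = 3.
(Structurally: 0 ring(s) + 3 π bond(s) = 3.)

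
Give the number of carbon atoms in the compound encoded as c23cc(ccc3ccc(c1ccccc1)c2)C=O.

The symbol for carbon appears 17 times in the SMILES. Lowercase c denotes aromatic carbon and counts toward C.

17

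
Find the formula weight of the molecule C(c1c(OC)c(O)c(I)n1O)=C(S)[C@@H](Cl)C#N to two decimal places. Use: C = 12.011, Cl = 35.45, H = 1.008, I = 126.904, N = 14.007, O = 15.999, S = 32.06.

386.59

Molecular formula: C9H8ClIN2O3S.
M = 9×12.011 + 1×35.45 + 8×1.008 + 1×126.904 + 2×14.007 + 3×15.999 + 1×32.06 = 386.59 g/mol.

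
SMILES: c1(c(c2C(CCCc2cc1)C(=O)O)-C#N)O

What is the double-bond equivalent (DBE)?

8

Molecular formula from the SMILES: C12H11NO3.
DoU = (2C + 2 + N − H − X)/2 = (2·12 + 2 + 1 − 11 − 0)/2 = 16/2 = 8.
(Structurally: 2 ring(s) + 6 π bond(s) = 8.)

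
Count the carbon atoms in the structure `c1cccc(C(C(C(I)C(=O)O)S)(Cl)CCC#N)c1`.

The symbol for carbon appears 13 times in the SMILES. Lowercase c denotes aromatic carbon and counts toward C.

13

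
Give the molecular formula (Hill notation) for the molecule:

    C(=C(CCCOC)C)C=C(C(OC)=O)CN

Heavy atoms from the SMILES: 12 C, 1 N, 3 O.
Implicit hydrogens by atom environment:
  4 × C: 2 H each → 8
  3 × C: 3 H each → 9
  3 × C: no H
  3 × O: no H
  2 × C: 1 H each → 2
  1 × N: 2 H
  Total hydrogens = 21.
Molecular formula: C12H21NO3

C12H21NO3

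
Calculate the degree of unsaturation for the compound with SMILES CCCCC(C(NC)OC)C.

Molecular formula from the SMILES: C9H21NO.
DoU = (2C + 2 + N − H − X)/2 = (2·9 + 2 + 1 − 21 − 0)/2 = 0/2 = 0.
(Structurally: 0 ring(s) + 0 π bond(s) = 0.)

0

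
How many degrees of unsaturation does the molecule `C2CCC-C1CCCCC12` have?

2

Molecular formula from the SMILES: C10H18.
DoU = (2C + 2 + N − H − X)/2 = (2·10 + 2 + 0 − 18 − 0)/2 = 4/2 = 2.
(Structurally: 2 ring(s) + 0 π bond(s) = 2.)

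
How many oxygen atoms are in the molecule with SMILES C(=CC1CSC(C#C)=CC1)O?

1

The symbol for oxygen appears 1 time in the SMILES.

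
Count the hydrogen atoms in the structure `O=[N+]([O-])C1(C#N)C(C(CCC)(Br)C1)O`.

Hydrogens are implicit in SMILES; fill each atom to its normal valence:
  3 × C: 2 H each → 6
  3 × C: no H
  1 × Br: no H
  1 × C: 3 H
  1 × C: 1 H
  1 × N (charge +1): no H
  1 × N: no H
  1 × O: 1 H
  1 × O: no H
  1 × O (charge -1): no H
  Total hydrogens = 11.

11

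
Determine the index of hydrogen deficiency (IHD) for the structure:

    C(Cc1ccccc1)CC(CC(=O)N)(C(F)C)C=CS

Molecular formula from the SMILES: C16H22FNOS.
DoU = (2C + 2 + N − H − X)/2 = (2·16 + 2 + 1 − 22 − 1)/2 = 12/2 = 6.
(Structurally: 1 ring(s) + 5 π bond(s) = 6.)

6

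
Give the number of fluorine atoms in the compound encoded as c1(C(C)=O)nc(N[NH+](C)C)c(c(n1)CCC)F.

The symbol for fluorine appears 1 time in the SMILES.

1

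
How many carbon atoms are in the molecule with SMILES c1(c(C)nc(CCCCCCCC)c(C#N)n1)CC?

16

The symbol for carbon appears 16 times in the SMILES. Lowercase c denotes aromatic carbon and counts toward C.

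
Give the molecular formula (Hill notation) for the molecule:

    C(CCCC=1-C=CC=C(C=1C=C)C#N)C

Heavy atoms from the SMILES: 14 C, 1 N.
Implicit hydrogens by atom environment:
  5 × C: 2 H each → 10
  3 × C (aromatic): 1 H each → 3
  3 × C (aromatic): no H
  1 × C: 3 H
  1 × C: 1 H
  1 × C: no H
  1 × N: no H
  Total hydrogens = 17.
Molecular formula: C14H17N

C14H17N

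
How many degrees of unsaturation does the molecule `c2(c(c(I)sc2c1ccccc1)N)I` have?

Molecular formula from the SMILES: C10H7I2NS.
DoU = (2C + 2 + N − H − X)/2 = (2·10 + 2 + 1 − 7 − 2)/2 = 14/2 = 7.
(Structurally: 2 ring(s) + 5 π bond(s) = 7.)

7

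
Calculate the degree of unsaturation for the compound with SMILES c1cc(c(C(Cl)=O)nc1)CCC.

5

Molecular formula from the SMILES: C9H10ClNO.
DoU = (2C + 2 + N − H − X)/2 = (2·9 + 2 + 1 − 10 − 1)/2 = 10/2 = 5.
(Structurally: 1 ring(s) + 4 π bond(s) = 5.)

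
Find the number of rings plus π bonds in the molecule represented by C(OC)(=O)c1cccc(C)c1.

Molecular formula from the SMILES: C9H10O2.
DoU = (2C + 2 + N − H − X)/2 = (2·9 + 2 + 0 − 10 − 0)/2 = 10/2 = 5.
(Structurally: 1 ring(s) + 4 π bond(s) = 5.)

5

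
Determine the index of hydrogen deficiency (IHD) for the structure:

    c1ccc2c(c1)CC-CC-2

5

Molecular formula from the SMILES: C10H12.
DoU = (2C + 2 + N − H − X)/2 = (2·10 + 2 + 0 − 12 − 0)/2 = 10/2 = 5.
(Structurally: 2 ring(s) + 3 π bond(s) = 5.)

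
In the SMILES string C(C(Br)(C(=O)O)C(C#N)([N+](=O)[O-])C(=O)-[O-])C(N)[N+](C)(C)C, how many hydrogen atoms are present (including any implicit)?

15

Hydrogens are implicit in SMILES; fill each atom to its normal valence:
  5 × C: no H
  3 × C: 3 H each → 9
  3 × O: no H
  2 × N (charge +1): no H
  2 × O (charge -1): no H
  1 × Br: no H
  1 × C: 2 H
  1 × C: 1 H
  1 × N: 2 H
  1 × N: no H
  1 × O: 1 H
  Total hydrogens = 15.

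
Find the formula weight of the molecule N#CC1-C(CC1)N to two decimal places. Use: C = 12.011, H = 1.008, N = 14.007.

Molecular formula: C5H8N2.
M = 5×12.011 + 8×1.008 + 2×14.007 = 96.13 g/mol.

96.13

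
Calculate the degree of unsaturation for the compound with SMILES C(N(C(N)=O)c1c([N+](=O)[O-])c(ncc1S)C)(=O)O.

7

Molecular formula from the SMILES: C8H8N4O5S.
DoU = (2C + 2 + N − H − X)/2 = (2·8 + 2 + 4 − 8 − 0)/2 = 14/2 = 7.
(Structurally: 1 ring(s) + 6 π bond(s) = 7.)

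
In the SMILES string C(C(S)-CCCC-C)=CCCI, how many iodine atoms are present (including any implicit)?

1

The symbol for iodine appears 1 time in the SMILES.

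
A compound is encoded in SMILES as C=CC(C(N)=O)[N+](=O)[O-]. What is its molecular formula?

Heavy atoms from the SMILES: 4 C, 2 N, 3 O.
Implicit hydrogens by atom environment:
  2 × C: 1 H each → 2
  2 × O: no H
  1 × C: 2 H
  1 × C: no H
  1 × N: 2 H
  1 × N (charge +1): no H
  1 × O (charge -1): no H
  Total hydrogens = 6.
Molecular formula: C4H6N2O3

C4H6N2O3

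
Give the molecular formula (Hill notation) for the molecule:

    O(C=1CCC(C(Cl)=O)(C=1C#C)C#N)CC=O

C11H8ClNO3

Heavy atoms from the SMILES: 11 C, 1 Cl, 1 N, 3 O.
Implicit hydrogens by atom environment:
  6 × C: no H
  3 × C: 2 H each → 6
  3 × O: no H
  2 × C: 1 H each → 2
  1 × Cl: no H
  1 × N: no H
  Total hydrogens = 8.
Molecular formula: C11H8ClNO3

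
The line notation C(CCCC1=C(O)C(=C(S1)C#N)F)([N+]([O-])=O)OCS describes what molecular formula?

C10H11FN2O4S2

Heavy atoms from the SMILES: 10 C, 1 F, 2 N, 4 O, 2 S.
Implicit hydrogens by atom environment:
  4 × C: 2 H each → 8
  4 × C (aromatic): no H
  2 × O: no H
  1 × C: 1 H
  1 × C: no H
  1 × F: no H
  1 × N: no H
  1 × N (charge +1): no H
  1 × O: 1 H
  1 × O (charge -1): no H
  1 × S: 1 H
  1 × S (aromatic): no H
  Total hydrogens = 11.
Molecular formula: C10H11FN2O4S2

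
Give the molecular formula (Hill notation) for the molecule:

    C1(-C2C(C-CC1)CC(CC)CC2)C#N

Heavy atoms from the SMILES: 13 C, 1 N.
Implicit hydrogens by atom environment:
  7 × C: 2 H each → 14
  4 × C: 1 H each → 4
  1 × C: 3 H
  1 × C: no H
  1 × N: no H
  Total hydrogens = 21.
Molecular formula: C13H21N

C13H21N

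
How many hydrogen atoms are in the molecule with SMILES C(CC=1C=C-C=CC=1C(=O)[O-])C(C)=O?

Hydrogens are implicit in SMILES; fill each atom to its normal valence:
  4 × C (aromatic): 1 H each → 4
  2 × C: 2 H each → 4
  2 × C (aromatic): no H
  2 × C: no H
  2 × O: no H
  1 × C: 3 H
  1 × O (charge -1): no H
  Total hydrogens = 11.

11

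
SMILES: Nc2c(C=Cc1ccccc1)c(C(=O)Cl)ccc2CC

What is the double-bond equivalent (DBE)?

10

Molecular formula from the SMILES: C17H16ClNO.
DoU = (2C + 2 + N − H − X)/2 = (2·17 + 2 + 1 − 16 − 1)/2 = 20/2 = 10.
(Structurally: 2 ring(s) + 8 π bond(s) = 10.)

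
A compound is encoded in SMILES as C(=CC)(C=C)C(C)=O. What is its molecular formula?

Heavy atoms from the SMILES: 7 C, 1 O.
Implicit hydrogens by atom environment:
  2 × C: 3 H each → 6
  2 × C: 1 H each → 2
  2 × C: no H
  1 × C: 2 H
  1 × O: no H
  Total hydrogens = 10.
Molecular formula: C7H10O

C7H10O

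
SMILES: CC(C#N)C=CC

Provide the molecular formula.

C6H9N

Heavy atoms from the SMILES: 6 C, 1 N.
Implicit hydrogens by atom environment:
  3 × C: 1 H each → 3
  2 × C: 3 H each → 6
  1 × C: no H
  1 × N: no H
  Total hydrogens = 9.
Molecular formula: C6H9N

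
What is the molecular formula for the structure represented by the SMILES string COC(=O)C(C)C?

C5H10O2

Heavy atoms from the SMILES: 5 C, 2 O.
Implicit hydrogens by atom environment:
  3 × C: 3 H each → 9
  2 × O: no H
  1 × C: 1 H
  1 × C: no H
  Total hydrogens = 10.
Molecular formula: C5H10O2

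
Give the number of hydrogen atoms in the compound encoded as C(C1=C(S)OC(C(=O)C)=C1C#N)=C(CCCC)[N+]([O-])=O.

Hydrogens are implicit in SMILES; fill each atom to its normal valence:
  4 × C (aromatic): no H
  3 × C: 2 H each → 6
  3 × C: no H
  2 × C: 3 H each → 6
  2 × O: no H
  1 × C: 1 H
  1 × N: no H
  1 × N (charge +1): no H
  1 × O (aromatic): no H
  1 × O (charge -1): no H
  1 × S: 1 H
  Total hydrogens = 14.

14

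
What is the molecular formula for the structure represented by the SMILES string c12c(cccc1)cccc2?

C10H8

Heavy atoms from the SMILES: 10 C.
Implicit hydrogens by atom environment:
  8 × C (aromatic): 1 H each → 8
  2 × C (aromatic): no H
  Total hydrogens = 8.
Molecular formula: C10H8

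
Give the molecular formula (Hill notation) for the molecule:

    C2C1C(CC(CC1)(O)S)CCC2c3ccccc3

C16H22OS

Heavy atoms from the SMILES: 16 C, 1 O, 1 S.
Implicit hydrogens by atom environment:
  6 × C: 2 H each → 12
  5 × C (aromatic): 1 H each → 5
  3 × C: 1 H each → 3
  1 × C: no H
  1 × C (aromatic): no H
  1 × O: 1 H
  1 × S: 1 H
  Total hydrogens = 22.
Molecular formula: C16H22OS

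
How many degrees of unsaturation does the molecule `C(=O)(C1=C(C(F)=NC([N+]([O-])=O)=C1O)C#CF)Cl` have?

8

Molecular formula from the SMILES: C8HClF2N2O4.
DoU = (2C + 2 + N − H − X)/2 = (2·8 + 2 + 2 − 1 − 3)/2 = 16/2 = 8.
(Structurally: 1 ring(s) + 7 π bond(s) = 8.)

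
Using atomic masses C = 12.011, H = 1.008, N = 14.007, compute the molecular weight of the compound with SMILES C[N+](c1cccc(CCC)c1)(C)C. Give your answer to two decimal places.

178.30

Molecular formula: C12H20N+.
M = 12×12.011 + 20×1.008 + 1×14.007 = 178.30 g/mol.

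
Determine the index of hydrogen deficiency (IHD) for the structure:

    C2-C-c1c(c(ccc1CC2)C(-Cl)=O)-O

6

Molecular formula from the SMILES: C11H11ClO2.
DoU = (2C + 2 + N − H − X)/2 = (2·11 + 2 + 0 − 11 − 1)/2 = 12/2 = 6.
(Structurally: 2 ring(s) + 4 π bond(s) = 6.)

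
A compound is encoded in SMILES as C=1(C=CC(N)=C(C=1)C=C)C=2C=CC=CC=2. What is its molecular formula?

Heavy atoms from the SMILES: 14 C, 1 N.
Implicit hydrogens by atom environment:
  8 × C (aromatic): 1 H each → 8
  4 × C (aromatic): no H
  1 × C: 2 H
  1 × C: 1 H
  1 × N: 2 H
  Total hydrogens = 13.
Molecular formula: C14H13N

C14H13N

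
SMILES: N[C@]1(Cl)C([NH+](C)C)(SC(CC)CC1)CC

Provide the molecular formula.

Heavy atoms from the SMILES: 11 C, 1 Cl, 2 N, 1 S.
Implicit hydrogens by atom environment:
  4 × C: 3 H each → 12
  4 × C: 2 H each → 8
  2 × C: no H
  1 × C: 1 H
  1 × Cl: no H
  1 × N: 2 H
  1 × N (charge +1): 1 H
  1 × S: no H
  Total hydrogens = 24.
Net charge +1.
Molecular formula: C11H24ClN2S+

C11H24ClN2S+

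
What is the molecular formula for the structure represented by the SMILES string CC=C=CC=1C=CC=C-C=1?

Heavy atoms from the SMILES: 10 C.
Implicit hydrogens by atom environment:
  5 × C (aromatic): 1 H each → 5
  2 × C: 1 H each → 2
  1 × C: 3 H
  1 × C: no H
  1 × C (aromatic): no H
  Total hydrogens = 10.
Molecular formula: C10H10

C10H10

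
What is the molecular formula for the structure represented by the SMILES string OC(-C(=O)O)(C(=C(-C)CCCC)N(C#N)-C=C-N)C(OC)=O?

C14H21N3O5

Heavy atoms from the SMILES: 14 C, 3 N, 5 O.
Implicit hydrogens by atom environment:
  6 × C: no H
  3 × C: 3 H each → 9
  3 × C: 2 H each → 6
  3 × O: no H
  2 × C: 1 H each → 2
  2 × N: no H
  2 × O: 1 H each → 2
  1 × N: 2 H
  Total hydrogens = 21.
Molecular formula: C14H21N3O5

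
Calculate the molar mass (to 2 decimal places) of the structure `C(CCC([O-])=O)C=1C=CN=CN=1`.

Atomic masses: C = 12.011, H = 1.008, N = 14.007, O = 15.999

165.17

Molecular formula: C8H9N2O2-.
M = 8×12.011 + 9×1.008 + 2×14.007 + 2×15.999 = 165.17 g/mol.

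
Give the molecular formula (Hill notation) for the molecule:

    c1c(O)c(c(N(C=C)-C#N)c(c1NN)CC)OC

C12H16N4O2

Heavy atoms from the SMILES: 12 C, 4 N, 2 O.
Implicit hydrogens by atom environment:
  5 × C (aromatic): no H
  2 × C: 3 H each → 6
  2 × C: 2 H each → 4
  2 × N: no H
  1 × C (aromatic): 1 H
  1 × C: 1 H
  1 × C: no H
  1 × N: 2 H
  1 × N: 1 H
  1 × O: 1 H
  1 × O: no H
  Total hydrogens = 16.
Molecular formula: C12H16N4O2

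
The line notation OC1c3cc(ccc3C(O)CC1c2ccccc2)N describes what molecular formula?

Heavy atoms from the SMILES: 16 C, 1 N, 2 O.
Implicit hydrogens by atom environment:
  8 × C (aromatic): 1 H each → 8
  4 × C (aromatic): no H
  3 × C: 1 H each → 3
  2 × O: 1 H each → 2
  1 × C: 2 H
  1 × N: 2 H
  Total hydrogens = 17.
Molecular formula: C16H17NO2

C16H17NO2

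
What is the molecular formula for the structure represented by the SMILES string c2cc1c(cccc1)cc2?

C10H8

Heavy atoms from the SMILES: 10 C.
Implicit hydrogens by atom environment:
  8 × C (aromatic): 1 H each → 8
  2 × C (aromatic): no H
  Total hydrogens = 8.
Molecular formula: C10H8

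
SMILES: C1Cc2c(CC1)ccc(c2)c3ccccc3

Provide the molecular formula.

C16H16

Heavy atoms from the SMILES: 16 C.
Implicit hydrogens by atom environment:
  8 × C (aromatic): 1 H each → 8
  4 × C: 2 H each → 8
  4 × C (aromatic): no H
  Total hydrogens = 16.
Molecular formula: C16H16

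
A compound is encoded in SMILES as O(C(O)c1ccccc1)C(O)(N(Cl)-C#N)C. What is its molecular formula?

C10H11ClN2O3

Heavy atoms from the SMILES: 10 C, 1 Cl, 2 N, 3 O.
Implicit hydrogens by atom environment:
  5 × C (aromatic): 1 H each → 5
  2 × C: no H
  2 × N: no H
  2 × O: 1 H each → 2
  1 × C: 3 H
  1 × C: 1 H
  1 × C (aromatic): no H
  1 × Cl: no H
  1 × O: no H
  Total hydrogens = 11.
Molecular formula: C10H11ClN2O3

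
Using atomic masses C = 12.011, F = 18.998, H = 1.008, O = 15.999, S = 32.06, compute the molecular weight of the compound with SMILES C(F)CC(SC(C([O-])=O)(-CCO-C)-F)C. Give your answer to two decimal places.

Molecular formula: C9H15F2O3S-.
M = 9×12.011 + 2×18.998 + 15×1.008 + 3×15.999 + 1×32.06 = 241.27 g/mol.

241.27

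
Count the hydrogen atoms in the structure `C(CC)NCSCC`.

Hydrogens are implicit in SMILES; fill each atom to its normal valence:
  4 × C: 2 H each → 8
  2 × C: 3 H each → 6
  1 × N: 1 H
  1 × S: no H
  Total hydrogens = 15.

15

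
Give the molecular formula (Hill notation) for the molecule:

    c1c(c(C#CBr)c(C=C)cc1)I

Heavy atoms from the SMILES: 1 Br, 10 C, 1 I.
Implicit hydrogens by atom environment:
  3 × C (aromatic): 1 H each → 3
  3 × C (aromatic): no H
  2 × C: no H
  1 × Br: no H
  1 × C: 2 H
  1 × C: 1 H
  1 × I: no H
  Total hydrogens = 6.
Molecular formula: C10H6BrI

C10H6BrI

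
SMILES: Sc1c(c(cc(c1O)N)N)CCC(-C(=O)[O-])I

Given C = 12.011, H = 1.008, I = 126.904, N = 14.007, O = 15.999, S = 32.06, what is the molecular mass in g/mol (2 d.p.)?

Molecular formula: C10H12IN2O3S-.
M = 10×12.011 + 12×1.008 + 1×126.904 + 2×14.007 + 3×15.999 + 1×32.06 = 367.18 g/mol.

367.18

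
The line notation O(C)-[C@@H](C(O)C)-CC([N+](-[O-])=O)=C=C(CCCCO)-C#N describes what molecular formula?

C13H20N2O5

Heavy atoms from the SMILES: 13 C, 2 N, 5 O.
Implicit hydrogens by atom environment:
  5 × C: 2 H each → 10
  4 × C: no H
  2 × C: 3 H each → 6
  2 × C: 1 H each → 2
  2 × O: 1 H each → 2
  2 × O: no H
  1 × N: no H
  1 × N (charge +1): no H
  1 × O (charge -1): no H
  Total hydrogens = 20.
Molecular formula: C13H20N2O5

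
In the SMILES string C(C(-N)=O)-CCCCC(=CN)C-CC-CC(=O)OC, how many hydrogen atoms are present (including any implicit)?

Hydrogens are implicit in SMILES; fill each atom to its normal valence:
  9 × C: 2 H each → 18
  3 × C: no H
  3 × O: no H
  2 × N: 2 H each → 4
  1 × C: 3 H
  1 × C: 1 H
  Total hydrogens = 26.

26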